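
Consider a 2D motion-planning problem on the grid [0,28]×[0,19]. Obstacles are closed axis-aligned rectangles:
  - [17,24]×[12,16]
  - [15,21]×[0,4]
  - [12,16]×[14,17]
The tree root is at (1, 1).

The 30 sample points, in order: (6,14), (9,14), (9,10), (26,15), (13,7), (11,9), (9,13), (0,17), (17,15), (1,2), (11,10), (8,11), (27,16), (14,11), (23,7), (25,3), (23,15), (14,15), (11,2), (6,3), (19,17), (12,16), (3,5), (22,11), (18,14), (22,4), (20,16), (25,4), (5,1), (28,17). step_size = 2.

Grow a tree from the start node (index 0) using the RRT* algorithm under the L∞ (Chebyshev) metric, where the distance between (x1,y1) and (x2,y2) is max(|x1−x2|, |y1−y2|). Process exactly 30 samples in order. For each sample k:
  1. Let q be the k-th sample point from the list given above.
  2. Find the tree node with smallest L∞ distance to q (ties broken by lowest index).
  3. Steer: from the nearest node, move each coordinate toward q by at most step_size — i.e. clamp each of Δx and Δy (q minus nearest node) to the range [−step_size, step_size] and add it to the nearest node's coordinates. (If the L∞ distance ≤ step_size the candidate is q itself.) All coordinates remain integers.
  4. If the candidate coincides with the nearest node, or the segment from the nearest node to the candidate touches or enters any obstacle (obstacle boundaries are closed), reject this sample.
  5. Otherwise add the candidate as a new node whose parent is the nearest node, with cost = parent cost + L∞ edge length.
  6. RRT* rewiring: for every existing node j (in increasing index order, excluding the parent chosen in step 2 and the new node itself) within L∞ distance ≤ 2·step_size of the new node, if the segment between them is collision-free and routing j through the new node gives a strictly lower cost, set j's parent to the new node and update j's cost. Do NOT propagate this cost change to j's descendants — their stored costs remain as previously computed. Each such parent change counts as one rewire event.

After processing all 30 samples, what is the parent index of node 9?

1. q=(6,14) nearest=0 d=13 new=(3,3) → add node 1 parent=0 cost=2
2. q=(9,14) nearest=1 d=11 new=(5,5) → add node 2 parent=1 cost=4
3. q=(9,10) nearest=2 d=5 new=(7,7) → add node 3 parent=2 cost=6
4. q=(26,15) nearest=3 d=19 new=(9,9) → add node 4 parent=3 cost=8
5. q=(13,7) nearest=4 d=4 new=(11,7) → add node 5 parent=4 cost=10
6. q=(11,9) nearest=4 d=2 new=(11,9) → add node 6 parent=4 cost=10
7. q=(9,13) nearest=4 d=4 new=(9,11) → add node 7 parent=4 cost=10
8. q=(0,17) nearest=4 d=9 new=(7,11) → add node 8 parent=4 cost=10
9. q=(17,15) nearest=6 d=6 new=(13,11) → add node 9 parent=6 cost=12
10. q=(1,2) nearest=0 d=1 new=(1,2) → add node 10 parent=0 cost=1
11. q=(11,10) nearest=6 d=1 new=(11,10) → add node 11 parent=6 cost=11
12. q=(8,11) nearest=7 d=1 new=(8,11) → add node 12 parent=7 cost=11
13. q=(27,16) nearest=9 d=14 new=(15,13) → add node 13 parent=9 cost=14
14. q=(14,11) nearest=9 d=1 new=(14,11) → add node 14 parent=9 cost=13
15. q=(23,7) nearest=13 d=8 new=(17,11) → add node 15 parent=13 cost=16
16. q=(25,3) nearest=15 d=8 new=(19,9) → add node 16 parent=15 cost=18
17. q=(23,15) nearest=15 d=6 new=(19,13) → blocked by [17,24]×[12,16], reject
18. q=(14,15) nearest=13 d=2 new=(14,15) → blocked by [12,16]×[14,17], reject
19. q=(11,2) nearest=3 d=5 new=(9,5) → add node 17 parent=3 cost=8
20. q=(6,3) nearest=2 d=2 new=(6,3) → add node 18 parent=2 cost=6
21. q=(19,17) nearest=13 d=4 new=(17,15) → blocked by [17,24]×[12,16], reject
22. q=(12,16) nearest=13 d=3 new=(13,15) → blocked by [12,16]×[14,17], reject
23. q=(3,5) nearest=1 d=2 new=(3,5) → add node 19 parent=1 cost=4
24. q=(22,11) nearest=16 d=3 new=(21,11) → add node 20 parent=16 cost=20
25. q=(18,14) nearest=13 d=3 new=(17,14) → blocked by [17,24]×[12,16], reject
26. q=(22,4) nearest=16 d=5 new=(21,7) → add node 21 parent=16 cost=20
27. q=(20,16) nearest=13 d=5 new=(17,15) → blocked by [17,24]×[12,16], reject
28. q=(25,4) nearest=21 d=4 new=(23,5) → add node 22 parent=21 cost=22
29. q=(5,1) nearest=1 d=2 new=(5,1) → add node 23 parent=1 cost=4
30. q=(28,17) nearest=20 d=7 new=(23,13) → blocked by [17,24]×[12,16], reject

Parent of node 9: 6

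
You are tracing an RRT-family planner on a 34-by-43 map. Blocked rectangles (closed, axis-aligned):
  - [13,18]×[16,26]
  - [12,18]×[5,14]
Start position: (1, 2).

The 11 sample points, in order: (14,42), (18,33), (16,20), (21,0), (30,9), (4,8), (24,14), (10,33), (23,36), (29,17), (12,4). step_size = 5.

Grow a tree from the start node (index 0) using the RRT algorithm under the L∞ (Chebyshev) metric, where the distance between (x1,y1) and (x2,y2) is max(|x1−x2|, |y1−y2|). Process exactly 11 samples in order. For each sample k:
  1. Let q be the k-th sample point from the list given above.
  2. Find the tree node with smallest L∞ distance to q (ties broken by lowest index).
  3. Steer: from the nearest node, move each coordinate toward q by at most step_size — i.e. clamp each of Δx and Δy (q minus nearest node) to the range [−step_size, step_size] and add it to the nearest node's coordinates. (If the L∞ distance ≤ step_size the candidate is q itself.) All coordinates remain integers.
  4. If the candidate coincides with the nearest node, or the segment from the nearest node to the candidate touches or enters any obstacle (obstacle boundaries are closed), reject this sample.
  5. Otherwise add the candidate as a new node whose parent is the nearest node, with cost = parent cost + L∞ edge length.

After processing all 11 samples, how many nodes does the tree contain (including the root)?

Node count: 6

1. q=(14,42) nearest=0 d=40 new=(6,7) → add node 1 parent=0 cost=5
2. q=(18,33) nearest=1 d=26 new=(11,12) → add node 2 parent=1 cost=10
3. q=(16,20) nearest=2 d=8 new=(16,17) → blocked by [13,18]×[16,26], reject
4. q=(21,0) nearest=2 d=12 new=(16,7) → blocked by [12,18]×[5,14], reject
5. q=(30,9) nearest=2 d=19 new=(16,9) → blocked by [12,18]×[5,14], reject
6. q=(4,8) nearest=1 d=2 new=(4,8) → add node 3 parent=1 cost=7
7. q=(24,14) nearest=2 d=13 new=(16,14) → blocked by [12,18]×[5,14], reject
8. q=(10,33) nearest=2 d=21 new=(10,17) → add node 4 parent=2 cost=15
9. q=(23,36) nearest=4 d=19 new=(15,22) → blocked by [13,18]×[16,26], reject
10. q=(29,17) nearest=2 d=18 new=(16,17) → blocked by [13,18]×[16,26], reject
11. q=(12,4) nearest=1 d=6 new=(11,4) → add node 5 parent=1 cost=10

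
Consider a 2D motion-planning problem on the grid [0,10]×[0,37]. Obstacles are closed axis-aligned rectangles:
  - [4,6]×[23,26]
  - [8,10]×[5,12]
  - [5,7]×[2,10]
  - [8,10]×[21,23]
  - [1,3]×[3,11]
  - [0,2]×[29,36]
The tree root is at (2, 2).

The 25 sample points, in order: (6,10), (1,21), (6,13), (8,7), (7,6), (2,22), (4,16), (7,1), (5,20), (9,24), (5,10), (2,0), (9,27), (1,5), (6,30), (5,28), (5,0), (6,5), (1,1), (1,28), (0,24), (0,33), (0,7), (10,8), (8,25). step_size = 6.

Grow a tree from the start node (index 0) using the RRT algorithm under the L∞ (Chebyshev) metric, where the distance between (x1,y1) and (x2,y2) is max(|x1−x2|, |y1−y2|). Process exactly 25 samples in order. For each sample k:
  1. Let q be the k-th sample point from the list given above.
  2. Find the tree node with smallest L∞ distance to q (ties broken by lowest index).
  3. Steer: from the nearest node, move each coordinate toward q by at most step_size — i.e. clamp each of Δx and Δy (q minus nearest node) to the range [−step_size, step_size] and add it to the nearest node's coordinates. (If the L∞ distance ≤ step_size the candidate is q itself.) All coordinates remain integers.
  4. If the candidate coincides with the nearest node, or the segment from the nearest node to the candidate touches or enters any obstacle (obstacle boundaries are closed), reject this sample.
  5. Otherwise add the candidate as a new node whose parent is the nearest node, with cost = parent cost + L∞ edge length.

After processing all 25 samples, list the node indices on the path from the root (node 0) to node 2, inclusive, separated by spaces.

1. q=(6,10) nearest=0 d=8 new=(6,8) → blocked by [5,7]×[2,10], reject
2. q=(1,21) nearest=0 d=19 new=(1,8) → blocked by [1,3]×[3,11], reject
3. q=(6,13) nearest=0 d=11 new=(6,8) → blocked by [5,7]×[2,10], reject
4. q=(8,7) nearest=0 d=6 new=(8,7) → blocked by [8,10]×[5,12], reject
5. q=(7,6) nearest=0 d=5 new=(7,6) → blocked by [5,7]×[2,10], reject
6. q=(2,22) nearest=0 d=20 new=(2,8) → blocked by [1,3]×[3,11], reject
7. q=(4,16) nearest=0 d=14 new=(4,8) → blocked by [1,3]×[3,11], reject
8. q=(7,1) nearest=0 d=5 new=(7,1) → add node 1 parent=0 cost=5
9. q=(5,20) nearest=0 d=18 new=(5,8) → blocked by [5,7]×[2,10], reject
10. q=(9,24) nearest=0 d=22 new=(8,8) → blocked by [8,10]×[5,12], reject
11. q=(5,10) nearest=0 d=8 new=(5,8) → blocked by [5,7]×[2,10], reject
12. q=(2,0) nearest=0 d=2 new=(2,0) → add node 2 parent=0 cost=2
13. q=(9,27) nearest=0 d=25 new=(8,8) → blocked by [8,10]×[5,12], reject
14. q=(1,5) nearest=0 d=3 new=(1,5) → blocked by [1,3]×[3,11], reject
15. q=(6,30) nearest=0 d=28 new=(6,8) → blocked by [5,7]×[2,10], reject
16. q=(5,28) nearest=0 d=26 new=(5,8) → blocked by [5,7]×[2,10], reject
17. q=(5,0) nearest=1 d=2 new=(5,0) → add node 3 parent=1 cost=7
18. q=(6,5) nearest=0 d=4 new=(6,5) → blocked by [5,7]×[2,10], reject
19. q=(1,1) nearest=0 d=1 new=(1,1) → add node 4 parent=0 cost=1
20. q=(1,28) nearest=0 d=26 new=(1,8) → blocked by [1,3]×[3,11], reject
21. q=(0,24) nearest=0 d=22 new=(0,8) → blocked by [1,3]×[3,11], reject
22. q=(0,33) nearest=0 d=31 new=(0,8) → blocked by [1,3]×[3,11], reject
23. q=(0,7) nearest=0 d=5 new=(0,7) → blocked by [1,3]×[3,11], reject
24. q=(10,8) nearest=1 d=7 new=(10,7) → blocked by [8,10]×[5,12], reject
25. q=(8,25) nearest=0 d=23 new=(8,8) → blocked by [8,10]×[5,12], reject

Path: 0 2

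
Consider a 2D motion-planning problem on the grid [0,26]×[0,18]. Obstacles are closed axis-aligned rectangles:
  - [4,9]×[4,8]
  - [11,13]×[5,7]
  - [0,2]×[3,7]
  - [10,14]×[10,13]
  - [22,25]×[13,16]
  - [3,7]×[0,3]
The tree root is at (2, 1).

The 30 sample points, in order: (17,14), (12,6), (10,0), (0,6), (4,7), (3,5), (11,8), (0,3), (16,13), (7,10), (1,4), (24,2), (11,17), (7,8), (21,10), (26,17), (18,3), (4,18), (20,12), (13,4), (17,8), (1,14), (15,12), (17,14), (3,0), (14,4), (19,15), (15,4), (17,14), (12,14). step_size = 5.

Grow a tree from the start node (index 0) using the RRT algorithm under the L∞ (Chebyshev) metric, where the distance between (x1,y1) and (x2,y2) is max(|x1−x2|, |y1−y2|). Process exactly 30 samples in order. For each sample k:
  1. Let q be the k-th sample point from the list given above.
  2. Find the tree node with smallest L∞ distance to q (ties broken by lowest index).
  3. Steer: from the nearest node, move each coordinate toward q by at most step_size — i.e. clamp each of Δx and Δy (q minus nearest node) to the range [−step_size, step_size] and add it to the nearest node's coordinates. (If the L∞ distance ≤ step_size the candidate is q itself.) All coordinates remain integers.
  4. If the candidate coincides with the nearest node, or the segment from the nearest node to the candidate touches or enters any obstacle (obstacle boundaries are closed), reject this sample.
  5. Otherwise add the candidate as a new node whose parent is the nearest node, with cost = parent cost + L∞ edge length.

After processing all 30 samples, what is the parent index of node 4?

Parent of node 4: 2

1. q=(17,14) nearest=0 d=15 new=(7,6) → blocked by [4,9]×[4,8], reject
2. q=(12,6) nearest=0 d=10 new=(7,6) → blocked by [4,9]×[4,8], reject
3. q=(10,0) nearest=0 d=8 new=(7,0) → blocked by [3,7]×[0,3], reject
4. q=(0,6) nearest=0 d=5 new=(0,6) → blocked by [0,2]×[3,7], reject
5. q=(4,7) nearest=0 d=6 new=(4,6) → blocked by [4,9]×[4,8], reject
6. q=(3,5) nearest=0 d=4 new=(3,5) → add node 1 parent=0 cost=4
7. q=(11,8) nearest=1 d=8 new=(8,8) → blocked by [4,9]×[4,8], reject
8. q=(0,3) nearest=0 d=2 new=(0,3) → blocked by [0,2]×[3,7], reject
9. q=(16,13) nearest=1 d=13 new=(8,10) → blocked by [4,9]×[4,8], reject
10. q=(7,10) nearest=1 d=5 new=(7,10) → blocked by [4,9]×[4,8], reject
11. q=(1,4) nearest=1 d=2 new=(1,4) → blocked by [0,2]×[3,7], reject
12. q=(24,2) nearest=1 d=21 new=(8,2) → blocked by [4,9]×[4,8], reject
13. q=(11,17) nearest=1 d=12 new=(8,10) → blocked by [4,9]×[4,8], reject
14. q=(7,8) nearest=1 d=4 new=(7,8) → blocked by [4,9]×[4,8], reject
15. q=(21,10) nearest=1 d=18 new=(8,10) → blocked by [4,9]×[4,8], reject
16. q=(26,17) nearest=1 d=23 new=(8,10) → blocked by [4,9]×[4,8], reject
17. q=(18,3) nearest=1 d=15 new=(8,3) → blocked by [4,9]×[4,8], reject
18. q=(4,18) nearest=1 d=13 new=(4,10) → add node 2 parent=1 cost=9
19. q=(20,12) nearest=2 d=16 new=(9,12) → add node 3 parent=2 cost=14
20. q=(13,4) nearest=3 d=8 new=(13,7) → blocked by [11,13]×[5,7], reject
21. q=(17,8) nearest=3 d=8 new=(14,8) → blocked by [10,14]×[10,13], reject
22. q=(1,14) nearest=2 d=4 new=(1,14) → add node 4 parent=2 cost=13
23. q=(15,12) nearest=3 d=6 new=(14,12) → blocked by [10,14]×[10,13], reject
24. q=(17,14) nearest=3 d=8 new=(14,14) → blocked by [10,14]×[10,13], reject
25. q=(3,0) nearest=0 d=1 new=(3,0) → blocked by [3,7]×[0,3], reject
26. q=(14,4) nearest=3 d=8 new=(14,7) → blocked by [10,14]×[10,13], reject
27. q=(19,15) nearest=3 d=10 new=(14,15) → blocked by [10,14]×[10,13], reject
28. q=(15,4) nearest=3 d=8 new=(14,7) → blocked by [10,14]×[10,13], reject
29. q=(17,14) nearest=3 d=8 new=(14,14) → blocked by [10,14]×[10,13], reject
30. q=(12,14) nearest=3 d=3 new=(12,14) → blocked by [10,14]×[10,13], reject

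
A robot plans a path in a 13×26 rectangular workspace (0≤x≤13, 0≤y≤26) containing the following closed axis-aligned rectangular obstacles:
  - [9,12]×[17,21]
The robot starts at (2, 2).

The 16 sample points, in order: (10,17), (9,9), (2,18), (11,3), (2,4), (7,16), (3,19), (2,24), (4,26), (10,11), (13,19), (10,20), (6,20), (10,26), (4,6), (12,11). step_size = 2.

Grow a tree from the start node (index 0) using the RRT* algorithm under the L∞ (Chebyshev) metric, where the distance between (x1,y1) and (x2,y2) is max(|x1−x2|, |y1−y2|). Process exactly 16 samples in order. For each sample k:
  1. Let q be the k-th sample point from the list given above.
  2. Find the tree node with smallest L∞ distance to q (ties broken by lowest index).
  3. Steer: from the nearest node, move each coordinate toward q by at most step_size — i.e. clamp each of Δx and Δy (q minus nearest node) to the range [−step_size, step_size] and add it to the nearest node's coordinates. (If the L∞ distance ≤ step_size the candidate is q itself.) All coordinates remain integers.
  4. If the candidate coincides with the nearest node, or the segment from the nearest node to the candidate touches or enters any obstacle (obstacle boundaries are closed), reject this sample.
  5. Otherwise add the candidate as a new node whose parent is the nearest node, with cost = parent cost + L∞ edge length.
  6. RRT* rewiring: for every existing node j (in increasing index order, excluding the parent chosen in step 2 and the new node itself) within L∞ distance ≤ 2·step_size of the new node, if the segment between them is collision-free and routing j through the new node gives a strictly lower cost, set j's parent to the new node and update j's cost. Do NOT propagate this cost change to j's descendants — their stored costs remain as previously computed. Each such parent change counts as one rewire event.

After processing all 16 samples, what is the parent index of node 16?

Parent of node 16: 11

1. q=(10,17) nearest=0 d=15 new=(4,4) → add node 1 parent=0 cost=2
2. q=(9,9) nearest=1 d=5 new=(6,6) → add node 2 parent=1 cost=4
3. q=(2,18) nearest=2 d=12 new=(4,8) → add node 3 parent=2 cost=6
4. q=(11,3) nearest=2 d=5 new=(8,4) → add node 4 parent=2 cost=6
5. q=(2,4) nearest=0 d=2 new=(2,4) → add node 5 parent=0 cost=2
6. q=(7,16) nearest=3 d=8 new=(6,10) → add node 6 parent=3 cost=8
7. q=(3,19) nearest=6 d=9 new=(4,12) → add node 7 parent=6 cost=10
8. q=(2,24) nearest=7 d=12 new=(2,14) → add node 8 parent=7 cost=12
9. q=(4,26) nearest=8 d=12 new=(4,16) → add node 9 parent=8 cost=14
10. q=(10,11) nearest=6 d=4 new=(8,11) → add node 10 parent=6 cost=10
11. q=(13,19) nearest=10 d=8 new=(10,13) → add node 11 parent=10 cost=12
12. q=(10,20) nearest=9 d=6 new=(6,18) → add node 12 parent=9 cost=16
13. q=(6,20) nearest=12 d=2 new=(6,20) → add node 13 parent=12 cost=18
14. q=(10,26) nearest=13 d=6 new=(8,22) → add node 14 parent=13 cost=20
15. q=(4,6) nearest=1 d=2 new=(4,6) → add node 15 parent=1 cost=4
16. q=(12,11) nearest=11 d=2 new=(12,11) → add node 16 parent=11 cost=14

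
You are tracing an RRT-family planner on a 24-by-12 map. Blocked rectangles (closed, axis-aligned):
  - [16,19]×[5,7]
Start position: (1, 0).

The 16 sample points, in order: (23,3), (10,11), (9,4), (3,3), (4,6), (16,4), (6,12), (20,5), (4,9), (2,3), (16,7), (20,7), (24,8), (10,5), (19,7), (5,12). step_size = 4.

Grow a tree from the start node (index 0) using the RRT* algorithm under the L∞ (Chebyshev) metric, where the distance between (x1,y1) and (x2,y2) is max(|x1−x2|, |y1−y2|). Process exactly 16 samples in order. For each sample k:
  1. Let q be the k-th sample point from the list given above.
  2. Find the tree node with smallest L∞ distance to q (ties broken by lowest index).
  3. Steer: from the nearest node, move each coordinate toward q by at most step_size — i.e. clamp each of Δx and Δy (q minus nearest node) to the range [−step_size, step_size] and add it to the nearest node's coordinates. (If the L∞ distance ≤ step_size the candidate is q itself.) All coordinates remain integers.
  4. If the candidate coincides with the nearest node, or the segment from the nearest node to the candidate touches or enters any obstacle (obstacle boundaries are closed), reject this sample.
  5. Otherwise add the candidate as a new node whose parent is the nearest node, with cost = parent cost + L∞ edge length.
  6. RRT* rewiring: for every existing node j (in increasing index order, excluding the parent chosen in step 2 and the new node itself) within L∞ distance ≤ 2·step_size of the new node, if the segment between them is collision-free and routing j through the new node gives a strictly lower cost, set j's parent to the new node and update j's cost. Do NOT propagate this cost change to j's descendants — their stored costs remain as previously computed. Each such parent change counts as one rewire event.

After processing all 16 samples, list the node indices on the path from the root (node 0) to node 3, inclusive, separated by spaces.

1. q=(23,3) nearest=0 d=22 new=(5,3) → add node 1 parent=0 cost=4
2. q=(10,11) nearest=1 d=8 new=(9,7) → add node 2 parent=1 cost=8
3. q=(9,4) nearest=2 d=3 new=(9,4) → add node 3 parent=2 cost=11
4. q=(3,3) nearest=1 d=2 new=(3,3) → add node 4 parent=1 cost=6
5. q=(4,6) nearest=1 d=3 new=(4,6) → add node 5 parent=1 cost=7
6. q=(16,4) nearest=2 d=7 new=(13,4) → add node 6 parent=2 cost=12
7. q=(6,12) nearest=2 d=5 new=(6,11) → add node 7 parent=2 cost=12
8. q=(20,5) nearest=6 d=7 new=(17,5) → blocked by [16,19]×[5,7], reject
9. q=(4,9) nearest=7 d=2 new=(4,9) → add node 8 parent=7 cost=14
10. q=(2,3) nearest=4 d=1 new=(2,3) → add node 9 parent=4 cost=7; rewire 8→9 (13<14)
11. q=(16,7) nearest=6 d=3 new=(16,7) → blocked by [16,19]×[5,7], reject
12. q=(20,7) nearest=6 d=7 new=(17,7) → blocked by [16,19]×[5,7], reject
13. q=(24,8) nearest=6 d=11 new=(17,8) → blocked by [16,19]×[5,7], reject
14. q=(10,5) nearest=3 d=1 new=(10,5) → add node 10 parent=3 cost=12
15. q=(19,7) nearest=6 d=6 new=(17,7) → blocked by [16,19]×[5,7], reject
16. q=(5,12) nearest=7 d=1 new=(5,12) → add node 11 parent=7 cost=13

Path: 0 1 2 3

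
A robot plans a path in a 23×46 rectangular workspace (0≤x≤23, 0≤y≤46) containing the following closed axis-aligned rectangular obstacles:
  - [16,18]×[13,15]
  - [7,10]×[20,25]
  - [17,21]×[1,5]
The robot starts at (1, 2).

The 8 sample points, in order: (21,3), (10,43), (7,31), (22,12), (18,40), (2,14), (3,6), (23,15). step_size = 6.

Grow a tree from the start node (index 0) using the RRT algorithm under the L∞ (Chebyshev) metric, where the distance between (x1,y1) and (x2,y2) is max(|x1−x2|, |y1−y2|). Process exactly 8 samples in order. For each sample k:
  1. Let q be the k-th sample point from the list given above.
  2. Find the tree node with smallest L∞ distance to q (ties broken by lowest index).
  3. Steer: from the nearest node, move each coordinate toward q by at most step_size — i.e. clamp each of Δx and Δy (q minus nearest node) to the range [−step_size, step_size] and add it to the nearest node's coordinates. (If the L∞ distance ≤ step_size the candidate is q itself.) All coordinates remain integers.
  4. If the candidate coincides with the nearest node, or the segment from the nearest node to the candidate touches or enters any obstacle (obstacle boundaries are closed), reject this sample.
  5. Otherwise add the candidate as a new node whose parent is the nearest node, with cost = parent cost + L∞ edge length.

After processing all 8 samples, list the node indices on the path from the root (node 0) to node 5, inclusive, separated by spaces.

1. q=(21,3) nearest=0 d=20 new=(7,3) → add node 1 parent=0 cost=6
2. q=(10,43) nearest=1 d=40 new=(10,9) → add node 2 parent=1 cost=12
3. q=(7,31) nearest=2 d=22 new=(7,15) → add node 3 parent=2 cost=18
4. q=(22,12) nearest=2 d=12 new=(16,12) → add node 4 parent=2 cost=18
5. q=(18,40) nearest=3 d=25 new=(13,21) → add node 5 parent=3 cost=24
6. q=(2,14) nearest=3 d=5 new=(2,14) → add node 6 parent=3 cost=23
7. q=(3,6) nearest=0 d=4 new=(3,6) → add node 7 parent=0 cost=4
8. q=(23,15) nearest=4 d=7 new=(22,15) → blocked by [16,18]×[13,15], reject

Path: 0 1 2 3 5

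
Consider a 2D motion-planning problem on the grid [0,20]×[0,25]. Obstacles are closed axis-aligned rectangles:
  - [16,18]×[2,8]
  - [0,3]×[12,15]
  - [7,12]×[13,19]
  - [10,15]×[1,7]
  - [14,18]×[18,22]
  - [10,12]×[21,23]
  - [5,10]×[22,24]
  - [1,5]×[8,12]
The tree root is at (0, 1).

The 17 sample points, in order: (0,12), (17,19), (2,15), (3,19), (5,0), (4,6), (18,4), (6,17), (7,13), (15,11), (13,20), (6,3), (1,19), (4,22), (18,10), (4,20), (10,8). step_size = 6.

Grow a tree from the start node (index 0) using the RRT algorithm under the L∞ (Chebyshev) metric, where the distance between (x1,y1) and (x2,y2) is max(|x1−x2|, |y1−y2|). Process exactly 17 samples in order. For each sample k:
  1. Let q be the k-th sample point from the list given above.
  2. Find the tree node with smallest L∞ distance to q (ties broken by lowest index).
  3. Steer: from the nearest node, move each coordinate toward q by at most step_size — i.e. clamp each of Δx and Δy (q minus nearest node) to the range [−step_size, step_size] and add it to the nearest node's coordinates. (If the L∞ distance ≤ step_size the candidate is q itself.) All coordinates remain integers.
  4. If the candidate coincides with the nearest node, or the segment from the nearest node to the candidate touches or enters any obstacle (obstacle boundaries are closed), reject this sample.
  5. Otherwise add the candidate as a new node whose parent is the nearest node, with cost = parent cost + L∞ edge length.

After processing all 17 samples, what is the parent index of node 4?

1. q=(0,12) nearest=0 d=11 new=(0,7) → add node 1 parent=0 cost=6
2. q=(17,19) nearest=1 d=17 new=(6,13) → blocked by [1,5]×[8,12], reject
3. q=(2,15) nearest=1 d=8 new=(2,13) → blocked by [0,3]×[12,15], reject
4. q=(3,19) nearest=1 d=12 new=(3,13) → blocked by [0,3]×[12,15], reject
5. q=(5,0) nearest=0 d=5 new=(5,0) → add node 2 parent=0 cost=5
6. q=(4,6) nearest=1 d=4 new=(4,6) → add node 3 parent=1 cost=10
7. q=(18,4) nearest=2 d=13 new=(11,4) → blocked by [10,15]×[1,7], reject
8. q=(6,17) nearest=1 d=10 new=(6,13) → blocked by [1,5]×[8,12], reject
9. q=(7,13) nearest=1 d=7 new=(6,13) → blocked by [1,5]×[8,12], reject
10. q=(15,11) nearest=2 d=11 new=(11,6) → blocked by [10,15]×[1,7], reject
11. q=(13,20) nearest=1 d=13 new=(6,13) → blocked by [1,5]×[8,12], reject
12. q=(6,3) nearest=2 d=3 new=(6,3) → add node 4 parent=2 cost=8
13. q=(1,19) nearest=1 d=12 new=(1,13) → blocked by [0,3]×[12,15], reject
14. q=(4,22) nearest=1 d=15 new=(4,13) → blocked by [1,5]×[8,12], reject
15. q=(18,10) nearest=4 d=12 new=(12,9) → blocked by [10,15]×[1,7], reject
16. q=(4,20) nearest=1 d=13 new=(4,13) → blocked by [1,5]×[8,12], reject
17. q=(10,8) nearest=4 d=5 new=(10,8) → add node 5 parent=4 cost=13

Parent of node 4: 2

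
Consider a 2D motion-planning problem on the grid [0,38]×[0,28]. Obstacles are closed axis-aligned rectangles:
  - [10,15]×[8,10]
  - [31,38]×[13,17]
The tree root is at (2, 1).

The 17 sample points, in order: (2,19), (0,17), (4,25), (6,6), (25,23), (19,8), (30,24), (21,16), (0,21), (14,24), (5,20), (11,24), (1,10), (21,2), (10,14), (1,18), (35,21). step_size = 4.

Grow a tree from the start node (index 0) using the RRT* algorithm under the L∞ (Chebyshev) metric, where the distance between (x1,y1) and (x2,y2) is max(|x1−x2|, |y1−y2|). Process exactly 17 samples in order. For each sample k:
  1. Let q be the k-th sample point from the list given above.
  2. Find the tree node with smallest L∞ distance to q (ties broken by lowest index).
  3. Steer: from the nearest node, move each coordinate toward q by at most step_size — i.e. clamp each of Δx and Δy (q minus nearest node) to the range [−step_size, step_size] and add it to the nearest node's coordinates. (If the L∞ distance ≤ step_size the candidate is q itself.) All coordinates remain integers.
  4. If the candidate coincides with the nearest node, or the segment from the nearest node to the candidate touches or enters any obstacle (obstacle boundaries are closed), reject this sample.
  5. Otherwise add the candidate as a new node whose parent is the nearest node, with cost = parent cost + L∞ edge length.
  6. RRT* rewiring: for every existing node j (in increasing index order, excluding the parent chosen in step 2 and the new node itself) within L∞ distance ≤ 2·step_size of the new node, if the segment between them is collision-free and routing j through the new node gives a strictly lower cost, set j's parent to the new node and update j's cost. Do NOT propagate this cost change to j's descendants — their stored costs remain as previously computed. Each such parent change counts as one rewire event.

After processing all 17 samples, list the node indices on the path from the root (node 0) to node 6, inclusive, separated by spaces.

1. q=(2,19) nearest=0 d=18 new=(2,5) → add node 1 parent=0 cost=4
2. q=(0,17) nearest=1 d=12 new=(0,9) → add node 2 parent=1 cost=8
3. q=(4,25) nearest=2 d=16 new=(4,13) → add node 3 parent=2 cost=12
4. q=(6,6) nearest=1 d=4 new=(6,6) → add node 4 parent=1 cost=8
5. q=(25,23) nearest=4 d=19 new=(10,10) → blocked by [10,15]×[8,10], reject
6. q=(19,8) nearest=4 d=13 new=(10,8) → blocked by [10,15]×[8,10], reject
7. q=(30,24) nearest=4 d=24 new=(10,10) → blocked by [10,15]×[8,10], reject
8. q=(21,16) nearest=4 d=15 new=(10,10) → blocked by [10,15]×[8,10], reject
9. q=(0,21) nearest=3 d=8 new=(0,17) → add node 5 parent=3 cost=16
10. q=(14,24) nearest=3 d=11 new=(8,17) → add node 6 parent=3 cost=16
11. q=(5,20) nearest=6 d=3 new=(5,20) → add node 7 parent=6 cost=19
12. q=(11,24) nearest=7 d=6 new=(9,24) → add node 8 parent=7 cost=23
13. q=(1,10) nearest=2 d=1 new=(1,10) → add node 9 parent=2 cost=9
14. q=(21,2) nearest=4 d=15 new=(10,2) → add node 10 parent=4 cost=12
15. q=(10,14) nearest=6 d=3 new=(10,14) → add node 11 parent=6 cost=19
16. q=(1,18) nearest=5 d=1 new=(1,18) → add node 12 parent=5 cost=17
17. q=(35,21) nearest=10 d=25 new=(14,6) → add node 13 parent=10 cost=16

Path: 0 1 2 3 6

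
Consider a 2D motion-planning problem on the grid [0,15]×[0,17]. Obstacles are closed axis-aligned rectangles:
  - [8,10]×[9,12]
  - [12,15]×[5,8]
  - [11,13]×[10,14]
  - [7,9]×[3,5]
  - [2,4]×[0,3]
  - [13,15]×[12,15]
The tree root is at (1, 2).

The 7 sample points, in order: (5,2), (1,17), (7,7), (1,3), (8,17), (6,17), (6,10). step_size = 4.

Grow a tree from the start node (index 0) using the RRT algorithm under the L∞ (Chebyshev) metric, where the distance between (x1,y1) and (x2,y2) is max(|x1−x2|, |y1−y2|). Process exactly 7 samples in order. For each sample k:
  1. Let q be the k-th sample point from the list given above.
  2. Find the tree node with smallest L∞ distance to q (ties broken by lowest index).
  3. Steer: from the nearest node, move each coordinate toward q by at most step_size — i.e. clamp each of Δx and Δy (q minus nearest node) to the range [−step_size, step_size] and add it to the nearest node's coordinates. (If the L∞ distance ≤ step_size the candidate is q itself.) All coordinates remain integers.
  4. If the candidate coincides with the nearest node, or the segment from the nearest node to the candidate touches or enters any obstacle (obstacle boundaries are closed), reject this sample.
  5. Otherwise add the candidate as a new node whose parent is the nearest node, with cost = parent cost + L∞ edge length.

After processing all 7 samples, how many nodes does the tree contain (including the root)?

1. q=(5,2) nearest=0 d=4 new=(5,2) → blocked by [2,4]×[0,3], reject
2. q=(1,17) nearest=0 d=15 new=(1,6) → add node 1 parent=0 cost=4
3. q=(7,7) nearest=0 d=6 new=(5,6) → blocked by [2,4]×[0,3], reject
4. q=(1,3) nearest=0 d=1 new=(1,3) → add node 2 parent=0 cost=1
5. q=(8,17) nearest=1 d=11 new=(5,10) → add node 3 parent=1 cost=8
6. q=(6,17) nearest=3 d=7 new=(6,14) → add node 4 parent=3 cost=12
7. q=(6,10) nearest=3 d=1 new=(6,10) → add node 5 parent=3 cost=9

Node count: 6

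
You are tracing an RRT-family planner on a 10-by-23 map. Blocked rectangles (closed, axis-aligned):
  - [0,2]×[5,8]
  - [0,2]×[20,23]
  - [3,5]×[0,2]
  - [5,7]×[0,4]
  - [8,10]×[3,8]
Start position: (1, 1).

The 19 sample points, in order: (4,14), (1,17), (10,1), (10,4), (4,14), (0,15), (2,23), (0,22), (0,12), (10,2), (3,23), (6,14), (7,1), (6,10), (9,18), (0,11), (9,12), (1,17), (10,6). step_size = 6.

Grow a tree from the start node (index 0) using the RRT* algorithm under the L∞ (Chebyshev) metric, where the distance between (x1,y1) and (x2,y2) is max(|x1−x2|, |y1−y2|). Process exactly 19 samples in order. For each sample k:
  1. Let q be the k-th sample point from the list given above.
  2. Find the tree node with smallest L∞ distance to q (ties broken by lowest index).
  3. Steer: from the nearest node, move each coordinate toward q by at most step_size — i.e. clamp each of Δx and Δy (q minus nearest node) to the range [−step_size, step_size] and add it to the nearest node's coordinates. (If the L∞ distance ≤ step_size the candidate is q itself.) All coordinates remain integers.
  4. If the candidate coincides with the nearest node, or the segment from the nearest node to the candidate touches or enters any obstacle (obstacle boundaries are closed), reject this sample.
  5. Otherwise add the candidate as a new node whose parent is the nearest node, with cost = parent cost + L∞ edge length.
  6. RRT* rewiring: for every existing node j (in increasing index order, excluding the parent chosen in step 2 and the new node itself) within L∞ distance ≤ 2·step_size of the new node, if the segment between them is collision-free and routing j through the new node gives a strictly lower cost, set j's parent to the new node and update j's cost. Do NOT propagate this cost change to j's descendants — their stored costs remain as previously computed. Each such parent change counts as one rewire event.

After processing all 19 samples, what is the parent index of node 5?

Parent of node 5: 2

1. q=(4,14) nearest=0 d=13 new=(4,7) → add node 1 parent=0 cost=6
2. q=(1,17) nearest=1 d=10 new=(1,13) → add node 2 parent=1 cost=12
3. q=(10,1) nearest=1 d=6 new=(10,1) → blocked by [5,7]×[0,4], reject
4. q=(10,4) nearest=1 d=6 new=(10,4) → blocked by [8,10]×[3,8], reject
5. q=(4,14) nearest=2 d=3 new=(4,14) → add node 3 parent=2 cost=15
6. q=(0,15) nearest=2 d=2 new=(0,15) → add node 4 parent=2 cost=14
7. q=(2,23) nearest=4 d=8 new=(2,21) → blocked by [0,2]×[20,23], reject
8. q=(0,22) nearest=4 d=7 new=(0,21) → blocked by [0,2]×[20,23], reject
9. q=(0,12) nearest=2 d=1 new=(0,12) → add node 5 parent=2 cost=13
10. q=(10,2) nearest=1 d=6 new=(10,2) → blocked by [8,10]×[3,8], reject
11. q=(3,23) nearest=4 d=8 new=(3,21) → add node 6 parent=4 cost=20
12. q=(6,14) nearest=3 d=2 new=(6,14) → add node 7 parent=3 cost=17
13. q=(7,1) nearest=0 d=6 new=(7,1) → blocked by [3,5]×[0,2], reject
14. q=(6,10) nearest=1 d=3 new=(6,10) → add node 8 parent=1 cost=9; rewire 3→8 (13<15); rewire 7→8 (13<17)
15. q=(9,18) nearest=7 d=4 new=(9,18) → add node 9 parent=7 cost=17
16. q=(0,11) nearest=5 d=1 new=(0,11) → add node 10 parent=5 cost=14
17. q=(9,12) nearest=7 d=3 new=(9,12) → add node 11 parent=7 cost=16
18. q=(1,17) nearest=4 d=2 new=(1,17) → add node 12 parent=4 cost=16
19. q=(10,6) nearest=8 d=4 new=(10,6) → blocked by [8,10]×[3,8], reject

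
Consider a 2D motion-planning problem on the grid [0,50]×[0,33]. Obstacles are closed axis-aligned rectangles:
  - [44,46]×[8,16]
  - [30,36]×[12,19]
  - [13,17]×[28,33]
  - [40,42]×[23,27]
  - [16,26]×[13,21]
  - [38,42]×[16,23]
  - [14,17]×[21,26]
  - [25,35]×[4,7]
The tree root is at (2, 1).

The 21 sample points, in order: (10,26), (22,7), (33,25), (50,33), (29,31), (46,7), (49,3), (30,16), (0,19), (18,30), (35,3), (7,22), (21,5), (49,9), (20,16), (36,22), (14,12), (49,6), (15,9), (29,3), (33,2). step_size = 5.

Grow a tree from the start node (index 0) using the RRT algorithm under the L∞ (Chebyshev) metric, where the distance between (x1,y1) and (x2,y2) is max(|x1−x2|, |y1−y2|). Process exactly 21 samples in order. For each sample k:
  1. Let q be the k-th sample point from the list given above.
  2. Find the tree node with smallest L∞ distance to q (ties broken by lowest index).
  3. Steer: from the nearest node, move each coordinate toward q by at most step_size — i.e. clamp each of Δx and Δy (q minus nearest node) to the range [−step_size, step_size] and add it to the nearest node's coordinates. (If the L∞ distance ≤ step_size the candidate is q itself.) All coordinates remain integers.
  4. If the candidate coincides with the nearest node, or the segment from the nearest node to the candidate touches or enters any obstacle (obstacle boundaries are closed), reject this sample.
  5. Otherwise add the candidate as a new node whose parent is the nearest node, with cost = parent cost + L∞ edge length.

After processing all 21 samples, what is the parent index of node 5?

Parent of node 5: 4

1. q=(10,26) nearest=0 d=25 new=(7,6) → add node 1 parent=0 cost=5
2. q=(22,7) nearest=1 d=15 new=(12,7) → add node 2 parent=1 cost=10
3. q=(33,25) nearest=2 d=21 new=(17,12) → add node 3 parent=2 cost=15
4. q=(50,33) nearest=3 d=33 new=(22,17) → blocked by [16,26]×[13,21], reject
5. q=(29,31) nearest=3 d=19 new=(22,17) → blocked by [16,26]×[13,21], reject
6. q=(46,7) nearest=3 d=29 new=(22,7) → add node 4 parent=3 cost=20
7. q=(49,3) nearest=4 d=27 new=(27,3) → blocked by [25,35]×[4,7], reject
8. q=(30,16) nearest=4 d=9 new=(27,12) → add node 5 parent=4 cost=25
9. q=(0,19) nearest=2 d=12 new=(7,12) → add node 6 parent=2 cost=15
10. q=(18,30) nearest=3 d=18 new=(18,17) → blocked by [16,26]×[13,21], reject
11. q=(35,3) nearest=5 d=9 new=(32,7) → blocked by [25,35]×[4,7], reject
12. q=(7,22) nearest=3 d=10 new=(12,17) → blocked by [16,26]×[13,21], reject
13. q=(21,5) nearest=4 d=2 new=(21,5) → add node 7 parent=4 cost=22
14. q=(49,9) nearest=5 d=22 new=(32,9) → add node 8 parent=5 cost=30
15. q=(20,16) nearest=3 d=4 new=(20,16) → blocked by [16,26]×[13,21], reject
16. q=(36,22) nearest=5 d=10 new=(32,17) → blocked by [30,36]×[12,19], reject
17. q=(14,12) nearest=3 d=3 new=(14,12) → add node 9 parent=3 cost=18
18. q=(49,6) nearest=8 d=17 new=(37,6) → add node 10 parent=8 cost=35
19. q=(15,9) nearest=2 d=3 new=(15,9) → add node 11 parent=2 cost=13
20. q=(29,3) nearest=8 d=6 new=(29,4) → blocked by [25,35]×[4,7], reject
21. q=(33,2) nearest=10 d=4 new=(33,2) → blocked by [25,35]×[4,7], reject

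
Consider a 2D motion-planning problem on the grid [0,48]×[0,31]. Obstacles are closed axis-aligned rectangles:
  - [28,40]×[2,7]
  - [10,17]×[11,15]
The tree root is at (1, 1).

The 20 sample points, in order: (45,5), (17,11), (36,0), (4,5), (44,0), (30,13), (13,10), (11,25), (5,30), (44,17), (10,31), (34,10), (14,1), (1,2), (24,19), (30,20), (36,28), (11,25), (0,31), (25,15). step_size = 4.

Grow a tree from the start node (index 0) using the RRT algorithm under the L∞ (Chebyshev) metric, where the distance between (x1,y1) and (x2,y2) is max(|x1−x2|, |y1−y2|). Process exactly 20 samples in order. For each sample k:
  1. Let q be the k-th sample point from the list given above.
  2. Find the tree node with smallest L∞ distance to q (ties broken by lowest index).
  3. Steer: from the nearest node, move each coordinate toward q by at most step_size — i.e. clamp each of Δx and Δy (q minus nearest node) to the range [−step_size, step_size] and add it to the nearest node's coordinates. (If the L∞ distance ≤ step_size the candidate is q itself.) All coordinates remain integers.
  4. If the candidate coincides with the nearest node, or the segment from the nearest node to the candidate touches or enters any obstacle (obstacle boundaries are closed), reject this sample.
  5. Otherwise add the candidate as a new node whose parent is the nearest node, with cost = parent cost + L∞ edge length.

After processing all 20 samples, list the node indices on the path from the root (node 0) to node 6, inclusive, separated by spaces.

Path: 0 1 2 3 5 6

1. q=(45,5) nearest=0 d=44 new=(5,5) → add node 1 parent=0 cost=4
2. q=(17,11) nearest=1 d=12 new=(9,9) → add node 2 parent=1 cost=8
3. q=(36,0) nearest=2 d=27 new=(13,5) → add node 3 parent=2 cost=12
4. q=(4,5) nearest=1 d=1 new=(4,5) → add node 4 parent=1 cost=5
5. q=(44,0) nearest=3 d=31 new=(17,1) → add node 5 parent=3 cost=16
6. q=(30,13) nearest=5 d=13 new=(21,5) → add node 6 parent=5 cost=20
7. q=(13,10) nearest=2 d=4 new=(13,10) → add node 7 parent=2 cost=12
8. q=(11,25) nearest=7 d=15 new=(11,14) → blocked by [10,17]×[11,15], reject
9. q=(5,30) nearest=7 d=20 new=(9,14) → blocked by [10,17]×[11,15], reject
10. q=(44,17) nearest=6 d=23 new=(25,9) → add node 8 parent=6 cost=24
11. q=(10,31) nearest=7 d=21 new=(10,14) → blocked by [10,17]×[11,15], reject
12. q=(34,10) nearest=8 d=9 new=(29,10) → add node 9 parent=8 cost=28
13. q=(14,1) nearest=5 d=3 new=(14,1) → add node 10 parent=5 cost=19
14. q=(1,2) nearest=0 d=1 new=(1,2) → add node 11 parent=0 cost=1
15. q=(24,19) nearest=9 d=9 new=(25,14) → add node 12 parent=9 cost=32
16. q=(30,20) nearest=12 d=6 new=(29,18) → add node 13 parent=12 cost=36
17. q=(36,28) nearest=13 d=10 new=(33,22) → add node 14 parent=13 cost=40
18. q=(11,25) nearest=12 d=14 new=(21,18) → add node 15 parent=12 cost=36
19. q=(0,31) nearest=7 d=21 new=(9,14) → blocked by [10,17]×[11,15], reject
20. q=(25,15) nearest=12 d=1 new=(25,15) → add node 16 parent=12 cost=33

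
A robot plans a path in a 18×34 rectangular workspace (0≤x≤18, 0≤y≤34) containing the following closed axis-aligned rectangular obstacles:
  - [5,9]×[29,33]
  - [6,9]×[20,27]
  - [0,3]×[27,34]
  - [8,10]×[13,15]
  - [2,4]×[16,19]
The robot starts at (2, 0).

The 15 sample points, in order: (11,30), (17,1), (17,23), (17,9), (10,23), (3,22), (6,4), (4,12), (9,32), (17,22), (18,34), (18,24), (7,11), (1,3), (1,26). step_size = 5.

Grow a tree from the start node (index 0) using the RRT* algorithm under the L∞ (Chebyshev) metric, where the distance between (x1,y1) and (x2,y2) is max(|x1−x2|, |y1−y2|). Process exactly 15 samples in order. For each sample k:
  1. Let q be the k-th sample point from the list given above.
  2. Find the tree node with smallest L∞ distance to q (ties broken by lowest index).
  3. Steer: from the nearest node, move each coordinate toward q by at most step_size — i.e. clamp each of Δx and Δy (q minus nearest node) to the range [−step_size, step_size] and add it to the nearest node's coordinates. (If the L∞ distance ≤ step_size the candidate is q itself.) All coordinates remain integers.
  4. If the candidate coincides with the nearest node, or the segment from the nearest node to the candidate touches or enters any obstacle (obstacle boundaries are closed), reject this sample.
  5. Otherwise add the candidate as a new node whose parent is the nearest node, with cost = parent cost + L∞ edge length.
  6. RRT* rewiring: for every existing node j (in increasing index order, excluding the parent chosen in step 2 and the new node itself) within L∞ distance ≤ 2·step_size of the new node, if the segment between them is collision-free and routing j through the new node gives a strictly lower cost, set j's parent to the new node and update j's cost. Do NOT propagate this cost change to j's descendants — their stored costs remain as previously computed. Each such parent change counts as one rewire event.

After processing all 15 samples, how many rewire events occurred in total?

1. q=(11,30) nearest=0 d=30 new=(7,5) → add node 1 parent=0 cost=5
2. q=(17,1) nearest=1 d=10 new=(12,1) → add node 2 parent=1 cost=10
3. q=(17,23) nearest=1 d=18 new=(12,10) → add node 3 parent=1 cost=10
4. q=(17,9) nearest=3 d=5 new=(17,9) → add node 4 parent=3 cost=15
5. q=(10,23) nearest=3 d=13 new=(10,15) → blocked by [8,10]×[13,15], reject
6. q=(3,22) nearest=3 d=12 new=(7,15) → blocked by [8,10]×[13,15], reject
7. q=(6,4) nearest=1 d=1 new=(6,4) → add node 5 parent=1 cost=6
8. q=(4,12) nearest=1 d=7 new=(4,10) → add node 6 parent=1 cost=10
9. q=(9,32) nearest=3 d=22 new=(9,15) → blocked by [8,10]×[13,15], reject
10. q=(17,22) nearest=3 d=12 new=(17,15) → add node 7 parent=3 cost=15
11. q=(18,34) nearest=7 d=19 new=(18,20) → add node 8 parent=7 cost=20
12. q=(18,24) nearest=8 d=4 new=(18,24) → add node 9 parent=8 cost=24
13. q=(7,11) nearest=6 d=3 new=(7,11) → add node 10 parent=6 cost=13
14. q=(1,3) nearest=0 d=3 new=(1,3) → add node 11 parent=0 cost=3; rewire 10→11 (11<13)
15. q=(1,26) nearest=10 d=15 new=(2,16) → blocked by [2,4]×[16,19], reject

Rewire events: 1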